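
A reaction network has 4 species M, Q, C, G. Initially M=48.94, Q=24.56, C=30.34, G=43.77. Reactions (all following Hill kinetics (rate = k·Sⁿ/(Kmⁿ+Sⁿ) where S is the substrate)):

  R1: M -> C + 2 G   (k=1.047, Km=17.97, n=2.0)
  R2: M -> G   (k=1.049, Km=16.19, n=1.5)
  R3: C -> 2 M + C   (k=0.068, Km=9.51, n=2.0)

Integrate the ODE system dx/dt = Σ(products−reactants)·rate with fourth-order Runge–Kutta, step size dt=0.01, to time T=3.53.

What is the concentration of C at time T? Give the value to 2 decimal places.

RK4 with dt=0.01: 353 steps to T=3.53. Trajectory (selected grid times):
t=0.00: M=48.94 Q=24.56 C=30.34 G=43.77
t=0.39: M=48.29 Q=24.56 C=30.70 G=44.83
t=0.78: M=47.63 Q=24.56 C=31.06 G=45.89
t=1.18: M=46.97 Q=24.56 C=31.42 G=46.97
t=1.57: M=46.32 Q=24.56 C=31.78 G=48.02
t=1.96: M=45.68 Q=24.56 C=32.13 G=49.07
t=2.35: M=45.04 Q=24.56 C=32.49 G=50.11
t=2.75: M=44.38 Q=24.56 C=32.85 G=51.18
t=3.14: M=43.75 Q=24.56 C=33.20 G=52.21
t=3.53: M=43.11 Q=24.56 C=33.55 G=53.24
Read off C at T=3.53: 33.55

C at T = 33.55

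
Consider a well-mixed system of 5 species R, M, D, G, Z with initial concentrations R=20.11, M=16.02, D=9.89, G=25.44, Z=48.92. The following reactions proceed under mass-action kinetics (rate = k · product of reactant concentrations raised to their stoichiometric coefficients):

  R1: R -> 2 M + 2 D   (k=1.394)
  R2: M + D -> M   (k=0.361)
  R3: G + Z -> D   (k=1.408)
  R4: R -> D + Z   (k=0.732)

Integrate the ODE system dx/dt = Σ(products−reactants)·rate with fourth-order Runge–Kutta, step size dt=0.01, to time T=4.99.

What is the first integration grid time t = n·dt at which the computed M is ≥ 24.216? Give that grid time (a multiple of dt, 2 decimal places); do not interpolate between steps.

Threshold first reached at t = 0.18

RK4 with dt=0.01: 499 steps to T=4.99. Trajectory (selected grid times):
t=0.00: R=20.11 M=16.02 D=9.89 G=25.44 Z=48.92
t=0.17: R=14.01 M=24.02 D=16.62 G=0.03 Z=25.61
t=0.18: R=13.72 M=24.41 D=15.70 G=0.02 Z=25.71
t=0.55: R=6.25 M=34.20 D=2.51 G=0.00 Z=28.25
t=1.11: R=1.90 M=39.90 D=0.55 G=0.00 Z=29.75
t=1.66: R=0.59 M=41.62 D=0.16 G=0.00 Z=30.20
t=2.22: R=0.18 M=42.16 D=0.05 G=0.00 Z=30.34
t=2.77: R=0.06 M=42.32 D=0.01 G=0.00 Z=30.38
t=3.33: R=0.02 M=42.37 D=0.00 G=0.00 Z=30.40
t=3.88: R=0.01 M=42.39 D=0.00 G=0.00 Z=30.40
t=4.44: R=0.00 M=42.39 D=0.00 G=0.00 Z=30.40
t=4.99: R=0.00 M=42.39 D=0.00 G=0.00 Z=30.40
M(0.17)=24.019 < 24.216 but M(0.18)=24.405 ≥ 24.216, so the first grid time is t=0.18.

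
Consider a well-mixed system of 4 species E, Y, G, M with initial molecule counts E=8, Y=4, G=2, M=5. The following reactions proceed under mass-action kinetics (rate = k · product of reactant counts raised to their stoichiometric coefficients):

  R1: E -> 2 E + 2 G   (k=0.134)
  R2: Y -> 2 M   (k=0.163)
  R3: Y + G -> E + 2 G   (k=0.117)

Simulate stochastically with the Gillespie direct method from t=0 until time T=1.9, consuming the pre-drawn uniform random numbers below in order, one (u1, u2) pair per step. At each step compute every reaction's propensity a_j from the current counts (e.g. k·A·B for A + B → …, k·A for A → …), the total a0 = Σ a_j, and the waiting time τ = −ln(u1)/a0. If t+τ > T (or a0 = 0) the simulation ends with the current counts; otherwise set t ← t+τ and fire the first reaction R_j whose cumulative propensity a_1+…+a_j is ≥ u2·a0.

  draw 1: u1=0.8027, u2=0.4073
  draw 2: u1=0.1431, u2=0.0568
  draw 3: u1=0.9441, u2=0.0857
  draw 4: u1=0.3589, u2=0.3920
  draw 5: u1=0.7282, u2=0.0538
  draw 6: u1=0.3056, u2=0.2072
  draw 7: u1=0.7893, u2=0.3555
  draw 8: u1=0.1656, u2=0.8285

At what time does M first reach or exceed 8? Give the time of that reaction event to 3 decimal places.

Threshold first reached at t = 1.221

t=0.000: E=8 Y=4 G=2 M=5
Draw 1: a1=1.072, a2=0.652, a3=0.936, a0=2.660; τ=−ln(0.8027)/2.660=0.083 → t=0.083; u2·a0=0.4073·2.660=1.083; a1=1.072 < 1.083 ≤ a1+a2=1.724 → R2 fires; E=8 Y=3 G=2 M=7
Draw 2: a1=1.072, a2=0.489, a3=0.702, a0=2.263; τ=−ln(0.1431)/2.263=0.859 → t=0.942; u2·a0=0.0568·2.263=0.129 ≤ a1=1.072 → R1 fires; E=9 Y=3 G=4 M=7
Draw 3: a1=1.206, a2=0.489, a3=1.404, a0=3.099; τ=−ln(0.9441)/3.099=0.019 → t=0.960; u2·a0=0.0857·3.099=0.266 ≤ a1=1.206 → R1 fires; E=10 Y=3 G=6 M=7
Draw 4: a1=1.340, a2=0.489, a3=2.106, a0=3.935; τ=−ln(0.3589)/3.935=0.260 → t=1.221; u2·a0=0.3920·3.935=1.543; a1=1.340 < 1.543 ≤ a1+a2=1.829 → R2 fires; E=10 Y=2 G=6 M=9
Draw 5: a1=1.340, a2=0.326, a3=1.404, a0=3.070; τ=−ln(0.7282)/3.070=0.103 → t=1.324; u2·a0=0.0538·3.070=0.165 ≤ a1=1.340 → R1 fires; E=11 Y=2 G=8 M=9
Draw 6: a1=1.474, a2=0.326, a3=1.872, a0=3.672; τ=−ln(0.3056)/3.672=0.323 → t=1.647; u2·a0=0.2072·3.672=0.761 ≤ a1=1.474 → R1 fires; E=12 Y=2 G=10 M=9
Draw 7: a1=1.608, a2=0.326, a3=2.340, a0=4.274; τ=−ln(0.7893)/4.274=0.055 → t=1.702; u2·a0=0.3555·4.274=1.519 ≤ a1=1.608 → R1 fires; E=13 Y=2 G=12 M=9
Draw 8: a1=1.742, a2=0.326, a3=2.808, a0=4.876; τ=−ln(0.1656)/4.876=0.369 → t=2.071 > T=1.9: stop.
M first becomes ≥ 8 when it reaches 9 at the event at t=1.221.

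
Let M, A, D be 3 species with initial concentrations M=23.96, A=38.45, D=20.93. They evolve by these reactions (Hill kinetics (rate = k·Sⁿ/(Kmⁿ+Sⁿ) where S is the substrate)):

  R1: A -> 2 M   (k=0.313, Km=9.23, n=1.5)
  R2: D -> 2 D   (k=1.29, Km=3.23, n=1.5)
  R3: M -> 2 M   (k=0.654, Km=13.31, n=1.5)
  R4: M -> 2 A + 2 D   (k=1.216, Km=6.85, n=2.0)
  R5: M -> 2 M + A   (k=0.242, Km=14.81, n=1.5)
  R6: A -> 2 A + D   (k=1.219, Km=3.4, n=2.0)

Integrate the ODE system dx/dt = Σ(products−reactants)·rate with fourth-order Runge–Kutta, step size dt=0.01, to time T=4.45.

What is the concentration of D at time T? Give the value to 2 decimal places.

D at T = 41.88

RK4 with dt=0.01: 445 steps to T=4.45. Trajectory (selected grid times):
t=0.00: M=23.96 A=38.45 D=20.93
t=0.49: M=23.99 A=40.09 D=23.22
t=0.99: M=24.02 A=41.76 D=25.57
t=1.48: M=24.06 A=43.39 D=27.87
t=1.98: M=24.10 A=45.06 D=30.22
t=2.47: M=24.13 A=46.70 D=32.53
t=2.97: M=24.17 A=48.37 D=34.89
t=3.46: M=24.21 A=50.00 D=37.20
t=3.96: M=24.25 A=51.67 D=39.57
t=4.45: M=24.30 A=53.31 D=41.88
Read off D at T=4.45: 41.88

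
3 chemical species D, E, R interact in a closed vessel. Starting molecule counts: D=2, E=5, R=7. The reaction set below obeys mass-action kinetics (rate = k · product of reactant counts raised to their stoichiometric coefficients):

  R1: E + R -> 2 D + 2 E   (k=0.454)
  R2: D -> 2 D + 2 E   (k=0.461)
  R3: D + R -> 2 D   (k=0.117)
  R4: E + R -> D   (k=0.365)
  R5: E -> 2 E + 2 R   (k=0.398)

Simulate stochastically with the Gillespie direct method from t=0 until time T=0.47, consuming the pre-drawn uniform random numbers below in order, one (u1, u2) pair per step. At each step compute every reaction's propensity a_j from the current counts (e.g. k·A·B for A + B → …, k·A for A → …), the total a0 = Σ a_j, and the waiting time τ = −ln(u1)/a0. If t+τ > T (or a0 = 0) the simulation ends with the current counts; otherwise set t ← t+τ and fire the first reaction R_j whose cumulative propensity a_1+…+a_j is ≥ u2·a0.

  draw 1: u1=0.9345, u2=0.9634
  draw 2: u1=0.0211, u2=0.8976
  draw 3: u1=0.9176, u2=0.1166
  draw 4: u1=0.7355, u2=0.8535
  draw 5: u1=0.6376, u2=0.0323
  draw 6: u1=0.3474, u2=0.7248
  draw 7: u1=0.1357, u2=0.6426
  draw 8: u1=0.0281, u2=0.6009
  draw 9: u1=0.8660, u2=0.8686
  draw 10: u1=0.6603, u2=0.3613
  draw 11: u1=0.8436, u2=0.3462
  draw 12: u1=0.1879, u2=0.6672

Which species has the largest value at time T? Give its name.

t=0.000: D=2 E=5 R=7
Draw 1: a1=15.890, a2=0.922, a3=1.638, a4=12.775, a5=1.990, a0=33.215; τ=−ln(0.9345)/33.215=0.002 → t=0.002; u2·a0=0.9634·33.215=31.999; a1+…+a4=31.225 < 31.999 ≤ a1+…+a5=33.215 → R5 fires; D=2 E=6 R=9
Draw 2: a1=24.516, a2=0.922, a3=2.106, a4=19.710, a5=2.388, a0=49.642; τ=−ln(0.0211)/49.642=0.078 → t=0.080; u2·a0=0.8976·49.642=44.559; a1+…+a3=27.544 < 44.559 ≤ a1+…+a4=47.254 → R4 fires; D=3 E=5 R=8
Draw 3: a1=18.160, a2=1.383, a3=2.808, a4=14.600, a5=1.990, a0=38.941; τ=−ln(0.9176)/38.941=0.002 → t=0.082; u2·a0=0.1166·38.941=4.541 ≤ a1=18.160 → R1 fires; D=5 E=6 R=7
Draw 4: a1=19.068, a2=2.305, a3=4.095, a4=15.330, a5=2.388, a0=43.186; τ=−ln(0.7355)/43.186=0.007 → t=0.089; u2·a0=0.8535·43.186=36.859; a1+…+a3=25.468 < 36.859 ≤ a1+…+a4=40.798 → R4 fires; D=6 E=5 R=6
Draw 5: a1=13.620, a2=2.766, a3=4.212, a4=10.950, a5=1.990, a0=33.538; τ=−ln(0.6376)/33.538=0.013 → t=0.103; u2·a0=0.0323·33.538=1.083 ≤ a1=13.620 → R1 fires; D=8 E=6 R=5
Draw 6: a1=13.620, a2=3.688, a3=4.680, a4=10.950, a5=2.388, a0=35.326; τ=−ln(0.3474)/35.326=0.030 → t=0.132; u2·a0=0.7248·35.326=25.604; a1+…+a3=21.988 < 25.604 ≤ a1+…+a4=32.938 → R4 fires; D=9 E=5 R=4
Draw 7: a1=9.080, a2=4.149, a3=4.212, a4=7.300, a5=1.990, a0=26.731; τ=−ln(0.1357)/26.731=0.075 → t=0.207; u2·a0=0.6426·26.731=17.177; a1+a2=13.229 < 17.177 ≤ a1+…+a3=17.441 → R3 fires; D=10 E=5 R=3
Draw 8: a1=6.810, a2=4.610, a3=3.510, a4=5.475, a5=1.990, a0=22.395; τ=−ln(0.0281)/22.395=0.159 → t=0.367; u2·a0=0.6009·22.395=13.457; a1+a2=11.420 < 13.457 ≤ a1+…+a3=14.930 → R3 fires; D=11 E=5 R=2
Draw 9: a1=4.540, a2=5.071, a3=2.574, a4=3.650, a5=1.990, a0=17.825; τ=−ln(0.8660)/17.825=0.008 → t=0.375; u2·a0=0.8686·17.825=15.483; a1+…+a3=12.185 < 15.483 ≤ a1+…+a4=15.835 → R4 fires; D=12 E=4 R=1
Draw 10: a1=1.816, a2=5.532, a3=1.404, a4=1.460, a5=1.592, a0=11.804; τ=−ln(0.6603)/11.804=0.035 → t=0.410; u2·a0=0.3613·11.804=4.265; a1=1.816 < 4.265 ≤ a1+a2=7.348 → R2 fires; D=13 E=6 R=1
Draw 11: a1=2.724, a2=5.993, a3=1.521, a4=2.190, a5=2.388, a0=14.816; τ=−ln(0.8436)/14.816=0.011 → t=0.421; u2·a0=0.3462·14.816=5.129; a1=2.724 < 5.129 ≤ a1+a2=8.717 → R2 fires; D=14 E=8 R=1
Draw 12: a1=3.632, a2=6.454, a3=1.638, a4=2.920, a5=3.184, a0=17.828; τ=−ln(0.1879)/17.828=0.094 → t=0.515 > T=0.47: stop.
At T=0.47: D=14 E=8 R=1; the largest is D.

Dominant species at T: D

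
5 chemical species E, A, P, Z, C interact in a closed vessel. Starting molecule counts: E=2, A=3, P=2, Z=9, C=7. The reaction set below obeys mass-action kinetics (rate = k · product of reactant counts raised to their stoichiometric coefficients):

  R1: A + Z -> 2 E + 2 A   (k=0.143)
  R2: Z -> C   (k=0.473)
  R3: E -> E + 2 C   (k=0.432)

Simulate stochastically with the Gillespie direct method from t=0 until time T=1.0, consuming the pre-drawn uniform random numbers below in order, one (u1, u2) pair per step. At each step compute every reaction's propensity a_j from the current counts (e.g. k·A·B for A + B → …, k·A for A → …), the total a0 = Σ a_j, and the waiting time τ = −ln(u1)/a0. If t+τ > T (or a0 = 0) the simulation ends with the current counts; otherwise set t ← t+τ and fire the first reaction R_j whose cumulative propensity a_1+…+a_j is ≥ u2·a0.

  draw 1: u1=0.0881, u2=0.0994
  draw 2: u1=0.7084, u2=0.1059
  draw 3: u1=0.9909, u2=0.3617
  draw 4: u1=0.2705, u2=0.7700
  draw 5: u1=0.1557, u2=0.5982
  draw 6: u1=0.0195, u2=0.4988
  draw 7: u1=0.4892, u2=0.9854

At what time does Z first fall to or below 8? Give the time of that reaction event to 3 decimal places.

t=0.000: E=2 A=3 P=2 Z=9 C=7
Draw 1: a1=3.861, a2=4.257, a3=0.864, a0=8.982; τ=−ln(0.0881)/8.982=0.270 → t=0.270; u2·a0=0.0994·8.982=0.893 ≤ a1=3.861 → R1 fires; E=4 A=4 P=2 Z=8 C=7
Draw 2: a1=4.576, a2=3.784, a3=1.728, a0=10.088; τ=−ln(0.7084)/10.088=0.034 → t=0.305; u2·a0=0.1059·10.088=1.068 ≤ a1=4.576 → R1 fires; E=6 A=5 P=2 Z=7 C=7
Draw 3: a1=5.005, a2=3.311, a3=2.592, a0=10.908; τ=−ln(0.9909)/10.908=0.001 → t=0.305; u2·a0=0.3617·10.908=3.945 ≤ a1=5.005 → R1 fires; E=8 A=6 P=2 Z=6 C=7
Draw 4: a1=5.148, a2=2.838, a3=3.456, a0=11.442; τ=−ln(0.2705)/11.442=0.114 → t=0.420; u2·a0=0.7700·11.442=8.810; a1+a2=7.986 < 8.810 ≤ a1+…+a3=11.442 → R3 fires; E=8 A=6 P=2 Z=6 C=9
Draw 5: a1=5.148, a2=2.838, a3=3.456, a0=11.442; τ=−ln(0.1557)/11.442=0.163 → t=0.582; u2·a0=0.5982·11.442=6.845; a1=5.148 < 6.845 ≤ a1+a2=7.986 → R2 fires; E=8 A=6 P=2 Z=5 C=10
Draw 6: a1=4.290, a2=2.365, a3=3.456, a0=10.111; τ=−ln(0.0195)/10.111=0.389 → t=0.972; u2·a0=0.4988·10.111=5.043; a1=4.290 < 5.043 ≤ a1+a2=6.655 → R2 fires; E=8 A=6 P=2 Z=4 C=11
Draw 7: a1=3.432, a2=1.892, a3=3.456, a0=8.780; τ=−ln(0.4892)/8.780=0.081 → t=1.053 > T=1.0: stop.
Z first becomes ≤ 8 when it reaches 8 at the event at t=0.270.

Threshold first reached at t = 0.270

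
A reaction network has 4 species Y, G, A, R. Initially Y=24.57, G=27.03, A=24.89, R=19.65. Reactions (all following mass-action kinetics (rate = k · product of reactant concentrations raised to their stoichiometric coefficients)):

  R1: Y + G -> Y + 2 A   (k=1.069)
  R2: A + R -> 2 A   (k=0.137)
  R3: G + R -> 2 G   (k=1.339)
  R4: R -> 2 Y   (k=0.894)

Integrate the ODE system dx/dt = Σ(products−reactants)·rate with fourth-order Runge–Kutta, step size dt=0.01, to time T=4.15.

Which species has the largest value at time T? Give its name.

RK4 with dt=0.01: 415 steps to T=4.15. Trajectory (selected grid times):
t=0.00: Y=24.57 G=27.03 A=24.89 R=19.65
t=0.46: Y=25.60 G=0.00 A=112.40 R=0.00
t=0.92: Y=25.60 G=0.00 A=112.40 R=0.00
t=1.38: Y=25.60 G=0.00 A=112.40 R=0.00
t=1.84: Y=25.60 G=0.00 A=112.40 R=0.00
t=2.31: Y=25.60 G=0.00 A=112.40 R=0.00
t=2.77: Y=25.60 G=0.00 A=112.40 R=0.00
t=3.23: Y=25.60 G=0.00 A=112.40 R=0.00
t=3.69: Y=25.60 G=0.00 A=112.40 R=0.00
t=4.15: Y=25.60 G=0.00 A=112.40 R=0.00
At T=4.15: Y=25.60 G=0.00 A=112.40 R=0.00; the largest is A.

Dominant species at T: A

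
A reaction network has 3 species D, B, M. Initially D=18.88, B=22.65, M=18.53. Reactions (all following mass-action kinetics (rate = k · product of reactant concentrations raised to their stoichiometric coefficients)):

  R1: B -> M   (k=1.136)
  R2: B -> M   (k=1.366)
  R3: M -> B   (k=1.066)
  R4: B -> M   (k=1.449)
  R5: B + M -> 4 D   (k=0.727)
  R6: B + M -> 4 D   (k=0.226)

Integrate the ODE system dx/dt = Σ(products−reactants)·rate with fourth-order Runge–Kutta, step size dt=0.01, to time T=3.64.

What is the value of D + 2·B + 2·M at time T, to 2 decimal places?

Value at T = 101.24

Check how each reaction changes W = D + 2·B + 2·M (weight of products minus weight of reactants):
R1: B -> M: (2·1) − (2·1) = 2 − 2 = 0
R2: B -> M: (2·1) − (2·1) = 2 − 2 = 0
R3: M -> B: (2·1) − (2·1) = 2 − 2 = 0
R4: B -> M: (2·1) − (2·1) = 2 − 2 = 0
R5: B + M -> 4 D: (1·4) − (2·1 + 2·1) = 4 − 4 = 0
R6: B + M -> 4 D: (1·4) − (2·1 + 2·1) = 4 − 4 = 0
Every reaction leaves W unchanged, so W is conserved and no simulation is needed: W(T) = W(0) = 18.88 + 2·22.65 + 2·18.53 = 101.24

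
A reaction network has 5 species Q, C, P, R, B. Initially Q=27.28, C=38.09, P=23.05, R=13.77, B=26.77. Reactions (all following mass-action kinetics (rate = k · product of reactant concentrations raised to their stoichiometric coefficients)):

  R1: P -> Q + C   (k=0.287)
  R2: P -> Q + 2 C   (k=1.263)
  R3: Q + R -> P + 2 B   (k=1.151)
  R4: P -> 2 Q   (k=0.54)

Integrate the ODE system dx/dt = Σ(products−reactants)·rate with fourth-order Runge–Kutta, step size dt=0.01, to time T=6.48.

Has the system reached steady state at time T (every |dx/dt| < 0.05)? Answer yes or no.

RK4 with dt=0.01: 648 steps to T=6.48. Trajectory (selected grid times):
t=0.00: Q=27.28 C=38.09 P=23.05 R=13.77 B=26.77
t=0.72: Q=49.22 C=76.29 P=8.44 R=0.00 B=54.31
t=1.44: Q=57.49 C=85.13 P=1.87 R=0.00 B=54.31
t=2.16: Q=59.32 C=87.09 P=0.42 R=0.00 B=54.31
t=2.88: Q=59.73 C=87.52 P=0.09 R=0.00 B=54.31
t=3.60: Q=59.82 C=87.62 P=0.02 R=0.00 B=54.31
t=4.32: Q=59.84 C=87.64 P=0.00 R=0.00 B=54.31
t=5.04: Q=59.84 C=87.65 P=0.00 R=0.00 B=54.31
t=5.76: Q=59.84 C=87.65 P=0.00 R=0.00 B=54.31
t=6.48: Q=59.84 C=87.65 P=0.00 R=0.00 B=54.31
Rates at T: R1=0.0000, R2=0.0001, R3=0.0000, R4=0.0000
dx/dt at T (Σ net stoichiometry × rate): Q=+0.0001, C=+0.0001, P=-0.0001, R=-0.0000, B=+0.0000
Largest |dx/dt| is |+0.0001| (C) < 0.05 → steady.

Steady state at T: yes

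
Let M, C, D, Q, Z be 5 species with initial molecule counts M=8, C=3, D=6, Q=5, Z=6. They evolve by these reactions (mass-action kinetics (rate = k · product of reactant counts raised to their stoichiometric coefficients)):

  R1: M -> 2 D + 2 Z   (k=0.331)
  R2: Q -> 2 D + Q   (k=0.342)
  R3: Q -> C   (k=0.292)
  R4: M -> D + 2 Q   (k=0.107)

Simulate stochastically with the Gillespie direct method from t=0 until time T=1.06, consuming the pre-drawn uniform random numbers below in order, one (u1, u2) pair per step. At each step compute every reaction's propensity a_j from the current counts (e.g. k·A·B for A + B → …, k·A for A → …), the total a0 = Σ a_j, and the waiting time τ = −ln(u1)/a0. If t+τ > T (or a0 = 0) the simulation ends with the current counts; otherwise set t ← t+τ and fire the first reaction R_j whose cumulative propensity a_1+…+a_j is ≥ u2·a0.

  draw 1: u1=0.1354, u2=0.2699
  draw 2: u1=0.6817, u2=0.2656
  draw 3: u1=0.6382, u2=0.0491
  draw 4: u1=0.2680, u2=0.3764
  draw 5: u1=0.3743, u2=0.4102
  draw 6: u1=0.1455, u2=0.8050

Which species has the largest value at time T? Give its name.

Dominant species at T: D

t=0.000: M=8 C=3 D=6 Q=5 Z=6
Draw 1: a1=2.648, a2=1.710, a3=1.460, a4=0.856, a0=6.674; τ=−ln(0.1354)/6.674=0.300 → t=0.300; u2·a0=0.2699·6.674=1.801 ≤ a1=2.648 → R1 fires; M=7 C=3 D=8 Q=5 Z=8
Draw 2: a1=2.317, a2=1.710, a3=1.460, a4=0.749, a0=6.236; τ=−ln(0.6817)/6.236=0.061 → t=0.361; u2·a0=0.2656·6.236=1.656 ≤ a1=2.317 → R1 fires; M=6 C=3 D=10 Q=5 Z=10
Draw 3: a1=1.986, a2=1.710, a3=1.460, a4=0.642, a0=5.798; τ=−ln(0.6382)/5.798=0.077 → t=0.439; u2·a0=0.0491·5.798=0.285 ≤ a1=1.986 → R1 fires; M=5 C=3 D=12 Q=5 Z=12
Draw 4: a1=1.655, a2=1.710, a3=1.460, a4=0.535, a0=5.360; τ=−ln(0.2680)/5.360=0.246 → t=0.684; u2·a0=0.3764·5.360=2.018; a1=1.655 < 2.018 ≤ a1+a2=3.365 → R2 fires; M=5 C=3 D=14 Q=5 Z=12
Draw 5: a1=1.655, a2=1.710, a3=1.460, a4=0.535, a0=5.360; τ=−ln(0.3743)/5.360=0.183 → t=0.868; u2·a0=0.4102·5.360=2.199; a1=1.655 < 2.199 ≤ a1+a2=3.365 → R2 fires; M=5 C=3 D=16 Q=5 Z=12
Draw 6: a1=1.655, a2=1.710, a3=1.460, a4=0.535, a0=5.360; τ=−ln(0.1455)/5.360=0.360 → t=1.227 > T=1.06: stop.
At T=1.06: M=5 C=3 D=16 Q=5 Z=12; the largest is D.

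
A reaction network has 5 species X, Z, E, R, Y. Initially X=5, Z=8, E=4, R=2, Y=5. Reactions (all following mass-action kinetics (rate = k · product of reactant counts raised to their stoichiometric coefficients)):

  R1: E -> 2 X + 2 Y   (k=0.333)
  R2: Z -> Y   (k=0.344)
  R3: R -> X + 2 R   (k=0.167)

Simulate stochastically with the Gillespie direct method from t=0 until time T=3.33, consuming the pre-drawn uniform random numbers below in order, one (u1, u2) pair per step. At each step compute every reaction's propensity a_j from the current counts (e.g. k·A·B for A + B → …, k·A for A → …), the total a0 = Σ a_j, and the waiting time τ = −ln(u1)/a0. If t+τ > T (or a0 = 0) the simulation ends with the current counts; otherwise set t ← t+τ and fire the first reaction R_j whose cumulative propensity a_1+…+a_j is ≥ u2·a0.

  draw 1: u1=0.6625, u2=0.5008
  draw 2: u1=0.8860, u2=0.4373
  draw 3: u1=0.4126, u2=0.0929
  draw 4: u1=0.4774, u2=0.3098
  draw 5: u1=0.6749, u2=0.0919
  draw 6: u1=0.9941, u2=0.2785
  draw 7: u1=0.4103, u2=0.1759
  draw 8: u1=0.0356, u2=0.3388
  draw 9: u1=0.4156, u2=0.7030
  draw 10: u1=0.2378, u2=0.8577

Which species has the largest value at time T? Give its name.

t=0.000: X=5 Z=8 E=4 R=2 Y=5
Draw 1: a1=1.332, a2=2.752, a3=0.334, a0=4.418; τ=−ln(0.6625)/4.418=0.093 → t=0.093; u2·a0=0.5008·4.418=2.213; a1=1.332 < 2.213 ≤ a1+a2=4.084 → R2 fires; X=5 Z=7 E=4 R=2 Y=6
Draw 2: a1=1.332, a2=2.408, a3=0.334, a0=4.074; τ=−ln(0.8860)/4.074=0.030 → t=0.123; u2·a0=0.4373·4.074=1.782; a1=1.332 < 1.782 ≤ a1+a2=3.740 → R2 fires; X=5 Z=6 E=4 R=2 Y=7
Draw 3: a1=1.332, a2=2.064, a3=0.334, a0=3.730; τ=−ln(0.4126)/3.730=0.237 → t=0.360; u2·a0=0.0929·3.730=0.347 ≤ a1=1.332 → R1 fires; X=7 Z=6 E=3 R=2 Y=9
Draw 4: a1=0.999, a2=2.064, a3=0.334, a0=3.397; τ=−ln(0.4774)/3.397=0.218 → t=0.578; u2·a0=0.3098·3.397=1.052; a1=0.999 < 1.052 ≤ a1+a2=3.063 → R2 fires; X=7 Z=5 E=3 R=2 Y=10
Draw 5: a1=0.999, a2=1.720, a3=0.334, a0=3.053; τ=−ln(0.6749)/3.053=0.129 → t=0.707; u2·a0=0.0919·3.053=0.281 ≤ a1=0.999 → R1 fires; X=9 Z=5 E=2 R=2 Y=12
Draw 6: a1=0.666, a2=1.720, a3=0.334, a0=2.720; τ=−ln(0.9941)/2.720=0.002 → t=0.709; u2·a0=0.2785·2.720=0.758; a1=0.666 < 0.758 ≤ a1+a2=2.386 → R2 fires; X=9 Z=4 E=2 R=2 Y=13
Draw 7: a1=0.666, a2=1.376, a3=0.334, a0=2.376; τ=−ln(0.4103)/2.376=0.375 → t=1.084; u2·a0=0.1759·2.376=0.418 ≤ a1=0.666 → R1 fires; X=11 Z=4 E=1 R=2 Y=15
Draw 8: a1=0.333, a2=1.376, a3=0.334, a0=2.043; τ=−ln(0.0356)/2.043=1.633 → t=2.716; u2·a0=0.3388·2.043=0.692; a1=0.333 < 0.692 ≤ a1+a2=1.709 → R2 fires; X=11 Z=3 E=1 R=2 Y=16
Draw 9: a1=0.333, a2=1.032, a3=0.334, a0=1.699; τ=−ln(0.4156)/1.699=0.517 → t=3.233; u2·a0=0.7030·1.699=1.194; a1=0.333 < 1.194 ≤ a1+a2=1.365 → R2 fires; X=11 Z=2 E=1 R=2 Y=17
Draw 10: a1=0.333, a2=0.688, a3=0.334, a0=1.355; τ=−ln(0.2378)/1.355=1.060 → t=4.293 > T=3.33: stop.
At T=3.33: X=11 Z=2 E=1 R=2 Y=17; the largest is Y.

Dominant species at T: Y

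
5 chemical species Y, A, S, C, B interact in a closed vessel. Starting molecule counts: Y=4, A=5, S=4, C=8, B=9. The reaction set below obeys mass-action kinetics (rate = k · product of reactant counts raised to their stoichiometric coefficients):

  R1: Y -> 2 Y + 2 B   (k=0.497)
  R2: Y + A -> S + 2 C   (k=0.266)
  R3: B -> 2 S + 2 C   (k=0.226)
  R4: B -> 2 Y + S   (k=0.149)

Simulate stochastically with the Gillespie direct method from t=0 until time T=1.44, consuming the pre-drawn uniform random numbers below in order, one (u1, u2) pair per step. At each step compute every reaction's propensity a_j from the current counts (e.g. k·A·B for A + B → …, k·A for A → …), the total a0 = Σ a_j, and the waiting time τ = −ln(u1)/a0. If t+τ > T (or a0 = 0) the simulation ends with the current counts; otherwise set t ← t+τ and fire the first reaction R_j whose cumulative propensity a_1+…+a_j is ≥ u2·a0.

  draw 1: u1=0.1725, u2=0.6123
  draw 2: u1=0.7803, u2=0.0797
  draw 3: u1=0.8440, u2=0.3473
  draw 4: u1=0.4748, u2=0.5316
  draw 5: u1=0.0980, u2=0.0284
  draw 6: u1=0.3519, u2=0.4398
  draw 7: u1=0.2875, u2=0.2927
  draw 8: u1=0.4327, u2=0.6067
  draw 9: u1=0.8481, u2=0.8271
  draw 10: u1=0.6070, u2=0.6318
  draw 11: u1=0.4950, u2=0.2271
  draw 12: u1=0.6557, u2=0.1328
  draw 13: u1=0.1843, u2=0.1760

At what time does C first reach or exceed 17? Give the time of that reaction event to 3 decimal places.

t=0.000: Y=4 A=5 S=4 C=8 B=9
Draw 1: a1=1.988, a2=5.320, a3=2.034, a4=1.341, a0=10.683; τ=−ln(0.1725)/10.683=0.165 → t=0.165; u2·a0=0.6123·10.683=6.541; a1=1.988 < 6.541 ≤ a1+a2=7.308 → R2 fires; Y=3 A=4 S=5 C=10 B=9
Draw 2: a1=1.491, a2=3.192, a3=2.034, a4=1.341, a0=8.058; τ=−ln(0.7803)/8.058=0.031 → t=0.195; u2·a0=0.0797·8.058=0.642 ≤ a1=1.491 → R1 fires; Y=4 A=4 S=5 C=10 B=11
Draw 3: a1=1.988, a2=4.256, a3=2.486, a4=1.639, a0=10.369; τ=−ln(0.8440)/10.369=0.016 → t=0.212; u2·a0=0.3473·10.369=3.601; a1=1.988 < 3.601 ≤ a1+a2=6.244 → R2 fires; Y=3 A=3 S=6 C=12 B=11
Draw 4: a1=1.491, a2=2.394, a3=2.486, a4=1.639, a0=8.010; τ=−ln(0.4748)/8.010=0.093 → t=0.305; u2·a0=0.5316·8.010=4.258; a1+a2=3.885 < 4.258 ≤ a1+…+a3=6.371 → R3 fires; Y=3 A=3 S=8 C=14 B=10
Draw 5: a1=1.491, a2=2.394, a3=2.260, a4=1.490, a0=7.635; τ=−ln(0.0980)/7.635=0.304 → t=0.609; u2·a0=0.0284·7.635=0.217 ≤ a1=1.491 → R1 fires; Y=4 A=3 S=8 C=14 B=12
Draw 6: a1=1.988, a2=3.192, a3=2.712, a4=1.788, a0=9.680; τ=−ln(0.3519)/9.680=0.108 → t=0.717; u2·a0=0.4398·9.680=4.257; a1=1.988 < 4.257 ≤ a1+a2=5.180 → R2 fires; Y=3 A=2 S=9 C=16 B=12
Draw 7: a1=1.491, a2=1.596, a3=2.712, a4=1.788, a0=7.587; τ=−ln(0.2875)/7.587=0.164 → t=0.881; u2·a0=0.2927·7.587=2.221; a1=1.491 < 2.221 ≤ a1+a2=3.087 → R2 fires; Y=2 A=1 S=10 C=18 B=12
Draw 8: a1=0.994, a2=0.532, a3=2.712, a4=1.788, a0=6.026; τ=−ln(0.4327)/6.026=0.139 → t=1.020; u2·a0=0.6067·6.026=3.656; a1+a2=1.526 < 3.656 ≤ a1+…+a3=4.238 → R3 fires; Y=2 A=1 S=12 C=20 B=11
Draw 9: a1=0.994, a2=0.532, a3=2.486, a4=1.639, a0=5.651; τ=−ln(0.8481)/5.651=0.029 → t=1.049; u2·a0=0.8271·5.651=4.674; a1+…+a3=4.012 < 4.674 ≤ a1+…+a4=5.651 → R4 fires; Y=4 A=1 S=13 C=20 B=10
Draw 10: a1=1.988, a2=1.064, a3=2.260, a4=1.490, a0=6.802; τ=−ln(0.6070)/6.802=0.073 → t=1.123; u2·a0=0.6318·6.802=4.298; a1+a2=3.052 < 4.298 ≤ a1+…+a3=5.312 → R3 fires; Y=4 A=1 S=15 C=22 B=9
Draw 11: a1=1.988, a2=1.064, a3=2.034, a4=1.341, a0=6.427; τ=−ln(0.4950)/6.427=0.109 → t=1.232; u2·a0=0.2271·6.427=1.460 ≤ a1=1.988 → R1 fires; Y=5 A=1 S=15 C=22 B=11
Draw 12: a1=2.485, a2=1.330, a3=2.486, a4=1.639, a0=7.940; τ=−ln(0.6557)/7.940=0.053 → t=1.285; u2·a0=0.1328·7.940=1.054 ≤ a1=2.485 → R1 fires; Y=6 A=1 S=15 C=22 B=13
Draw 13: a1=2.982, a2=1.596, a3=2.938, a4=1.937, a0=9.453; τ=−ln(0.1843)/9.453=0.179 → t=1.464 > T=1.44: stop.
C first becomes ≥ 17 when it reaches 18 at the event at t=0.881.

Threshold first reached at t = 0.881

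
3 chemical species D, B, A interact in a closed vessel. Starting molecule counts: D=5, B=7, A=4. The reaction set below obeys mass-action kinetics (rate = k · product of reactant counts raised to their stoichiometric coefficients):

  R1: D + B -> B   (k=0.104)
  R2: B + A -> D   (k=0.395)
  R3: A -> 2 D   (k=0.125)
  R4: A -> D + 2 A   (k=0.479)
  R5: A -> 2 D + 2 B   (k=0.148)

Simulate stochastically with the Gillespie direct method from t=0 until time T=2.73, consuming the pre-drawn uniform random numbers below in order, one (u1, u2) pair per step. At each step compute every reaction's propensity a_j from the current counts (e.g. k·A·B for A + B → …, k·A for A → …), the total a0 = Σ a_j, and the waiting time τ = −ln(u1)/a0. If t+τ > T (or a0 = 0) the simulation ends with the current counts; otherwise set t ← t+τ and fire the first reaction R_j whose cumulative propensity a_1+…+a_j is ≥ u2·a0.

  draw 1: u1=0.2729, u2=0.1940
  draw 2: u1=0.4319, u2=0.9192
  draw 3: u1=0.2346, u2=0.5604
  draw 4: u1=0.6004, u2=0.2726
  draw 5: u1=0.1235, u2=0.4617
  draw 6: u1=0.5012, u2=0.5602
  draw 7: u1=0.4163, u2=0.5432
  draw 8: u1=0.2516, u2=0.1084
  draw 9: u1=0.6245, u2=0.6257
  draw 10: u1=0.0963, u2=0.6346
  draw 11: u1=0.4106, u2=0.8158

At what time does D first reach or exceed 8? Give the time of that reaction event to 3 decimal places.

Threshold first reached at t = 0.399

t=0.000: D=5 B=7 A=4
Draw 1: a1=3.640, a2=11.060, a3=0.500, a4=1.916, a5=0.592, a0=17.708; τ=−ln(0.2729)/17.708=0.073 → t=0.073; u2·a0=0.1940·17.708=3.435 ≤ a1=3.640 → R1 fires; D=4 B=7 A=4
Draw 2: a1=2.912, a2=11.060, a3=0.500, a4=1.916, a5=0.592, a0=16.980; τ=−ln(0.4319)/16.980=0.049 → t=0.123; u2·a0=0.9192·16.980=15.608; a1+…+a3=14.472 < 15.608 ≤ a1+…+a4=16.388 → R4 fires; D=5 B=7 A=5
Draw 3: a1=3.640, a2=13.825, a3=0.625, a4=2.395, a5=0.740, a0=21.225; τ=−ln(0.2346)/21.225=0.068 → t=0.191; u2·a0=0.5604·21.225=11.894; a1=3.640 < 11.894 ≤ a1+a2=17.465 → R2 fires; D=6 B=6 A=4
Draw 4: a1=3.744, a2=9.480, a3=0.500, a4=1.916, a5=0.592, a0=16.232; τ=−ln(0.6004)/16.232=0.031 → t=0.223; u2·a0=0.2726·16.232=4.425; a1=3.744 < 4.425 ≤ a1+a2=13.224 → R2 fires; D=7 B=5 A=3
Draw 5: a1=3.640, a2=5.925, a3=0.375, a4=1.437, a5=0.444, a0=11.821; τ=−ln(0.1235)/11.821=0.177 → t=0.399; u2·a0=0.4617·11.821=5.458; a1=3.640 < 5.458 ≤ a1+a2=9.565 → R2 fires; D=8 B=4 A=2
Draw 6: a1=3.328, a2=3.160, a3=0.250, a4=0.958, a5=0.296, a0=7.992; τ=−ln(0.5012)/7.992=0.086 → t=0.486; u2·a0=0.5602·7.992=4.477; a1=3.328 < 4.477 ≤ a1+a2=6.488 → R2 fires; D=9 B=3 A=1
Draw 7: a1=2.808, a2=1.185, a3=0.125, a4=0.479, a5=0.148, a0=4.745; τ=−ln(0.4163)/4.745=0.185 → t=0.671; u2·a0=0.5432·4.745=2.577 ≤ a1=2.808 → R1 fires; D=8 B=3 A=1
Draw 8: a1=2.496, a2=1.185, a3=0.125, a4=0.479, a5=0.148, a0=4.433; τ=−ln(0.2516)/4.433=0.311 → t=0.982; u2·a0=0.1084·4.433=0.481 ≤ a1=2.496 → R1 fires; D=7 B=3 A=1
Draw 9: a1=2.184, a2=1.185, a3=0.125, a4=0.479, a5=0.148, a0=4.121; τ=−ln(0.6245)/4.121=0.114 → t=1.096; u2·a0=0.6257·4.121=2.579; a1=2.184 < 2.579 ≤ a1+a2=3.369 → R2 fires; D=8 B=2 A=0
Draw 10: a1=1.664, a2=0.000, a3=0.000, a4=0.000, a5=0.000, a0=1.664; τ=−ln(0.0963)/1.664=1.406 → t=2.503; u2·a0=0.6346·1.664=1.056 ≤ a1=1.664 → R1 fires; D=7 B=2 A=0
Draw 11: a1=1.456, a2=0.000, a3=0.000, a4=0.000, a5=0.000, a0=1.456; τ=−ln(0.4106)/1.456=0.611 → t=3.114 > T=2.73: stop.
D first becomes ≥ 8 when it reaches 8 at the event at t=0.399.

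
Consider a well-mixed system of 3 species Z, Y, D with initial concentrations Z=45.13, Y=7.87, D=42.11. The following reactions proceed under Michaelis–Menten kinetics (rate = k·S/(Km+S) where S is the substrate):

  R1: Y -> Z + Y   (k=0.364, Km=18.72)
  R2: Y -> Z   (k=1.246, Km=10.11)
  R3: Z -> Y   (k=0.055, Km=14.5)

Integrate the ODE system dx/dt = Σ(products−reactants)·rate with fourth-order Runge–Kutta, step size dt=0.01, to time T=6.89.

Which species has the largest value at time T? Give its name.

Dominant species at T: Z

RK4 with dt=0.01: 689 steps to T=6.89. Trajectory (selected grid times):
t=0.00: Z=45.13 Y=7.87 D=42.11
t=0.77: Z=45.59 Y=7.49 D=42.11
t=1.53: Z=46.04 Y=7.12 D=42.11
t=2.30: Z=46.47 Y=6.76 D=42.11
t=3.06: Z=46.88 Y=6.42 D=42.11
t=3.83: Z=47.29 Y=6.09 D=42.11
t=4.59: Z=47.67 Y=5.77 D=42.11
t=5.36: Z=48.05 Y=5.46 D=42.11
t=6.12: Z=48.40 Y=5.17 D=42.11
t=6.89: Z=48.75 Y=4.88 D=42.11
At T=6.89: Z=48.75 Y=4.88 D=42.11; the largest is Z.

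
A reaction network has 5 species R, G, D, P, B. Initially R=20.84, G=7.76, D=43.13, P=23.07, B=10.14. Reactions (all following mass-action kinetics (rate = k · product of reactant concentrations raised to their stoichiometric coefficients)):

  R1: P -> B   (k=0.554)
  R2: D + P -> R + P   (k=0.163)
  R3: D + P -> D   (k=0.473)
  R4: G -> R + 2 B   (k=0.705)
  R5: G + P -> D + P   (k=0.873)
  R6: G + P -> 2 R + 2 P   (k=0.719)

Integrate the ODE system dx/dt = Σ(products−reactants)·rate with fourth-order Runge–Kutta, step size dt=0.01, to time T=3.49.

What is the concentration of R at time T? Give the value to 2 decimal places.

R at T = 36.61

RK4 with dt=0.01: 349 steps to T=3.49. Trajectory (selected grid times):
t=0.00: R=20.84 G=7.76 D=43.13 P=23.07 B=10.14
t=0.39: R=35.94 G=0.74 D=38.04 P=0.02 B=11.62
t=0.78: R=36.13 G=0.56 D=38.04 P=0.00 B=11.98
t=1.16: R=36.26 G=0.43 D=38.04 P=0.00 B=12.24
t=1.55: R=36.37 G=0.33 D=38.04 P=0.00 B=12.45
t=1.94: R=36.44 G=0.25 D=38.04 P=0.00 B=12.60
t=2.33: R=36.50 G=0.19 D=38.04 P=0.00 B=12.72
t=2.71: R=36.55 G=0.14 D=38.04 P=0.00 B=12.81
t=3.10: R=36.58 G=0.11 D=38.04 P=0.00 B=12.88
t=3.49: R=36.61 G=0.08 D=38.04 P=0.00 B=12.93
Read off R at T=3.49: 36.61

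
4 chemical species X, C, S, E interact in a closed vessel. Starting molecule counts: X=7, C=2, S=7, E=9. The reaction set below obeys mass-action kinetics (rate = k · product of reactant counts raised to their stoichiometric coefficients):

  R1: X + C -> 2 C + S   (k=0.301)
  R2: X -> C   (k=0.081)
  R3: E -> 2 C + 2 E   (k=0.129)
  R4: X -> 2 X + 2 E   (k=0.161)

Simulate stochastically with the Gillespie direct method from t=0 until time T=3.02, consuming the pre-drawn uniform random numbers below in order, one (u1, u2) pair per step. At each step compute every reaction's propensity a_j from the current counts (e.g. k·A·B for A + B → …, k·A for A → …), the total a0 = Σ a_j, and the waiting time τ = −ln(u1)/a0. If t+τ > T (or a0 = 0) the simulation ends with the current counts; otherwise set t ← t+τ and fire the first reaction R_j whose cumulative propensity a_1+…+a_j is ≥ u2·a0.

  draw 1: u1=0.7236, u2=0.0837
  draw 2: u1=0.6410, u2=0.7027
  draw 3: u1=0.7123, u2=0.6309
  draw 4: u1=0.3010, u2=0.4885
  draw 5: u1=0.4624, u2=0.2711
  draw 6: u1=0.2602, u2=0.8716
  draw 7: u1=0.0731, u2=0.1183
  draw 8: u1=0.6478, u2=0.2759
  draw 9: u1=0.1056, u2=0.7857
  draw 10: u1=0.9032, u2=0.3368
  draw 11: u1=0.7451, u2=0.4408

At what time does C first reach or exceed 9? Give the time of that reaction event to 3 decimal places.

t=0.000: X=7 C=2 S=7 E=9
Draw 1: a1=4.214, a2=0.567, a3=1.161, a4=1.127, a0=7.069; τ=−ln(0.7236)/7.069=0.046 → t=0.046; u2·a0=0.0837·7.069=0.592 ≤ a1=4.214 → R1 fires; X=6 C=3 S=8 E=9
Draw 2: a1=5.418, a2=0.486, a3=1.161, a4=0.966, a0=8.031; τ=−ln(0.6410)/8.031=0.055 → t=0.101; u2·a0=0.7027·8.031=5.643; a1=5.418 < 5.643 ≤ a1+a2=5.904 → R2 fires; X=5 C=4 S=8 E=9
Draw 3: a1=6.020, a2=0.405, a3=1.161, a4=0.805, a0=8.391; τ=−ln(0.7123)/8.391=0.040 → t=0.142; u2·a0=0.6309·8.391=5.294 ≤ a1=6.020 → R1 fires; X=4 C=5 S=9 E=9
Draw 4: a1=6.020, a2=0.324, a3=1.161, a4=0.644, a0=8.149; τ=−ln(0.3010)/8.149=0.147 → t=0.289; u2·a0=0.4885·8.149=3.981 ≤ a1=6.020 → R1 fires; X=3 C=6 S=10 E=9
Draw 5: a1=5.418, a2=0.243, a3=1.161, a4=0.483, a0=7.305; τ=−ln(0.4624)/7.305=0.106 → t=0.394; u2·a0=0.2711·7.305=1.980 ≤ a1=5.418 → R1 fires; X=2 C=7 S=11 E=9
Draw 6: a1=4.214, a2=0.162, a3=1.161, a4=0.322, a0=5.859; τ=−ln(0.2602)/5.859=0.230 → t=0.624; u2·a0=0.8716·5.859=5.107; a1+a2=4.376 < 5.107 ≤ a1+…+a3=5.537 → R3 fires; X=2 C=9 S=11 E=10
Draw 7: a1=5.418, a2=0.162, a3=1.290, a4=0.322, a0=7.192; τ=−ln(0.0731)/7.192=0.364 → t=0.988; u2·a0=0.1183·7.192=0.851 ≤ a1=5.418 → R1 fires; X=1 C=10 S=12 E=10
Draw 8: a1=3.010, a2=0.081, a3=1.290, a4=0.161, a0=4.542; τ=−ln(0.6478)/4.542=0.096 → t=1.084; u2·a0=0.2759·4.542=1.253 ≤ a1=3.010 → R1 fires; X=0 C=11 S=13 E=10
Draw 9: a1=0.000, a2=0.000, a3=1.290, a4=0.000, a0=1.290; τ=−ln(0.1056)/1.290=1.743 → t=2.826; u2·a0=0.7857·1.290=1.014; a1+a2=0.000 < 1.014 ≤ a1+…+a3=1.290 → R3 fires; X=0 C=13 S=13 E=11
Draw 10: a1=0.000, a2=0.000, a3=1.419, a4=0.000, a0=1.419; τ=−ln(0.9032)/1.419=0.072 → t=2.898; u2·a0=0.3368·1.419=0.478; a1+a2=0.000 < 0.478 ≤ a1+…+a3=1.419 → R3 fires; X=0 C=15 S=13 E=12
Draw 11: a1=0.000, a2=0.000, a3=1.548, a4=0.000, a0=1.548; τ=−ln(0.7451)/1.548=0.190 → t=3.088 > T=3.02: stop.
C first becomes ≥ 9 when it reaches 9 at the event at t=0.624.

Threshold first reached at t = 0.624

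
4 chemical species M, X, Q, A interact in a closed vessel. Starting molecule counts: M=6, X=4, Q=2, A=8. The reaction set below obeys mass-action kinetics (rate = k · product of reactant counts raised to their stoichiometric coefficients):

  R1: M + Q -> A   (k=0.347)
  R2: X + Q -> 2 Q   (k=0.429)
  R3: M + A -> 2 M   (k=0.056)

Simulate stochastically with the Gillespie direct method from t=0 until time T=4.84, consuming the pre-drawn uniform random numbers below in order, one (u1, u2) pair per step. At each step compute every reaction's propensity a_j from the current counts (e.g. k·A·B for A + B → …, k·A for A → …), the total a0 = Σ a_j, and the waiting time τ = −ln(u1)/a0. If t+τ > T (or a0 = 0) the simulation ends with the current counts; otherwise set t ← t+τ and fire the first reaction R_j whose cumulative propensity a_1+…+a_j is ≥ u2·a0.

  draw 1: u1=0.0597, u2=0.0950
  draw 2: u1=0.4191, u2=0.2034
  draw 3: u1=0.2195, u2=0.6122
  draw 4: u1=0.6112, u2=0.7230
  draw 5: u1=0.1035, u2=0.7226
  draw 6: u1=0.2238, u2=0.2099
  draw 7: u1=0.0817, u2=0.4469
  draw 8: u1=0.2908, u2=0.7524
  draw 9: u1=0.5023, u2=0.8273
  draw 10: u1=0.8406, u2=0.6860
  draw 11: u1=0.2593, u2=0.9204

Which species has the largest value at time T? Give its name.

t=0.000: M=6 X=4 Q=2 A=8
Draw 1: a1=4.164, a2=3.432, a3=2.688, a0=10.284; τ=−ln(0.0597)/10.284=0.274 → t=0.274; u2·a0=0.0950·10.284=0.977 ≤ a1=4.164 → R1 fires; M=5 X=4 Q=1 A=9
Draw 2: a1=1.735, a2=1.716, a3=2.520, a0=5.971; τ=−ln(0.4191)/5.971=0.146 → t=0.420; u2·a0=0.2034·5.971=1.215 ≤ a1=1.735 → R1 fires; M=4 X=4 Q=0 A=10
Draw 3: a1=0.000, a2=0.000, a3=2.240, a0=2.240; τ=−ln(0.2195)/2.240=0.677 → t=1.097; u2·a0=0.6122·2.240=1.371; a1+a2=0.000 < 1.371 ≤ a1+…+a3=2.240 → R3 fires; M=5 X=4 Q=0 A=9
Draw 4: a1=0.000, a2=0.000, a3=2.520, a0=2.520; τ=−ln(0.6112)/2.520=0.195 → t=1.292; u2·a0=0.7230·2.520=1.822; a1+a2=0.000 < 1.822 ≤ a1+…+a3=2.520 → R3 fires; M=6 X=4 Q=0 A=8
Draw 5: a1=0.000, a2=0.000, a3=2.688, a0=2.688; τ=−ln(0.1035)/2.688=0.844 → t=2.136; u2·a0=0.7226·2.688=1.942; a1+a2=0.000 < 1.942 ≤ a1+…+a3=2.688 → R3 fires; M=7 X=4 Q=0 A=7
Draw 6: a1=0.000, a2=0.000, a3=2.744, a0=2.744; τ=−ln(0.2238)/2.744=0.546 → t=2.681; u2·a0=0.2099·2.744=0.576; a1+a2=0.000 < 0.576 ≤ a1+…+a3=2.744 → R3 fires; M=8 X=4 Q=0 A=6
Draw 7: a1=0.000, a2=0.000, a3=2.688, a0=2.688; τ=−ln(0.0817)/2.688=0.932 → t=3.613; u2·a0=0.4469·2.688=1.201; a1+a2=0.000 < 1.201 ≤ a1+…+a3=2.688 → R3 fires; M=9 X=4 Q=0 A=5
Draw 8: a1=0.000, a2=0.000, a3=2.520, a0=2.520; τ=−ln(0.2908)/2.520=0.490 → t=4.103; u2·a0=0.7524·2.520=1.896; a1+a2=0.000 < 1.896 ≤ a1+…+a3=2.520 → R3 fires; M=10 X=4 Q=0 A=4
Draw 9: a1=0.000, a2=0.000, a3=2.240, a0=2.240; τ=−ln(0.5023)/2.240=0.307 → t=4.411; u2·a0=0.8273·2.240=1.853; a1+a2=0.000 < 1.853 ≤ a1+…+a3=2.240 → R3 fires; M=11 X=4 Q=0 A=3
Draw 10: a1=0.000, a2=0.000, a3=1.848, a0=1.848; τ=−ln(0.8406)/1.848=0.094 → t=4.505; u2·a0=0.6860·1.848=1.268; a1+a2=0.000 < 1.268 ≤ a1+…+a3=1.848 → R3 fires; M=12 X=4 Q=0 A=2
Draw 11: a1=0.000, a2=0.000, a3=1.344, a0=1.344; τ=−ln(0.2593)/1.344=1.004 → t=5.509 > T=4.84: stop.
At T=4.84: M=12 X=4 Q=0 A=2; the largest is M.

Dominant species at T: M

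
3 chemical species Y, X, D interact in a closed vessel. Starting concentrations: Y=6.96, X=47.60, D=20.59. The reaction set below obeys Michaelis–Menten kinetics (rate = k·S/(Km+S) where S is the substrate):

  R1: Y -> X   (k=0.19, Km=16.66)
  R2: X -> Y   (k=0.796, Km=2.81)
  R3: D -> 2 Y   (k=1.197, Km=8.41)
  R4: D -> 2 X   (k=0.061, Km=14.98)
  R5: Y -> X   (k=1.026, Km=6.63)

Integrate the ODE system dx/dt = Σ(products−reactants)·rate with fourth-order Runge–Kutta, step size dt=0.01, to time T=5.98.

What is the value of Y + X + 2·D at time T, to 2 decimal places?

Value at T = 95.74

Check how each reaction changes W = Y + X + 2·D (weight of products minus weight of reactants):
R1: Y -> X: (1·1) − (1·1) = 1 − 1 = 0
R2: X -> Y: (1·1) − (1·1) = 1 − 1 = 0
R3: D -> 2 Y: (1·2) − (2·1) = 2 − 2 = 0
R4: D -> 2 X: (1·2) − (2·1) = 2 − 2 = 0
R5: Y -> X: (1·1) − (1·1) = 1 − 1 = 0
Every reaction leaves W unchanged, so W is conserved and no simulation is needed: W(T) = W(0) = 6.96 + 47.60 + 2·20.59 = 95.74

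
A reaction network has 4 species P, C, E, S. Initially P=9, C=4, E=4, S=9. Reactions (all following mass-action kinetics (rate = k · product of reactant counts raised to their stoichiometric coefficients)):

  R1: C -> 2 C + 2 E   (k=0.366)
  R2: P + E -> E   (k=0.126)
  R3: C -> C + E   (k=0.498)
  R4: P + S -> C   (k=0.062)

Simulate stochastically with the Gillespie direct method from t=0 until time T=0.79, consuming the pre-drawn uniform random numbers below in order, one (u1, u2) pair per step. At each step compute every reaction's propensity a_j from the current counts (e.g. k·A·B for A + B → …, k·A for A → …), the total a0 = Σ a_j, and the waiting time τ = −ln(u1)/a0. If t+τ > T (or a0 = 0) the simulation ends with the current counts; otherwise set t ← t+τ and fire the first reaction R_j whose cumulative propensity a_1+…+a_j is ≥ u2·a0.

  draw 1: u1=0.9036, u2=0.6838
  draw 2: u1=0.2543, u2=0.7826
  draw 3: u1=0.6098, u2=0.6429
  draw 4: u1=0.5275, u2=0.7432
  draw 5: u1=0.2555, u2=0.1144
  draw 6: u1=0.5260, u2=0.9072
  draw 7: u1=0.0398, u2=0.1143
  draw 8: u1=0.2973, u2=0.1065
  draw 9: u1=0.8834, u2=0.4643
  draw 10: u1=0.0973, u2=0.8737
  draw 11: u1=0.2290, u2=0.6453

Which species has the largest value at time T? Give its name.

t=0.000: P=9 C=4 E=4 S=9
Draw 1: a1=1.464, a2=4.536, a3=1.992, a4=5.022, a0=13.014; τ=−ln(0.9036)/13.014=0.008 → t=0.008; u2·a0=0.6838·13.014=8.899; a1+…+a3=7.992 < 8.899 ≤ a1+…+a4=13.014 → R4 fires; P=8 C=5 E=4 S=8
Draw 2: a1=1.830, a2=4.032, a3=2.490, a4=3.968, a0=12.320; τ=−ln(0.2543)/12.320=0.111 → t=0.119; u2·a0=0.7826·12.320=9.642; a1+…+a3=8.352 < 9.642 ≤ a1+…+a4=12.320 → R4 fires; P=7 C=6 E=4 S=7
Draw 3: a1=2.196, a2=3.528, a3=2.988, a4=3.038, a0=11.750; τ=−ln(0.6098)/11.750=0.042 → t=0.161; u2·a0=0.6429·11.750=7.554; a1+a2=5.724 < 7.554 ≤ a1+…+a3=8.712 → R3 fires; P=7 C=6 E=5 S=7
Draw 4: a1=2.196, a2=4.410, a3=2.988, a4=3.038, a0=12.632; τ=−ln(0.5275)/12.632=0.051 → t=0.212; u2·a0=0.7432·12.632=9.388; a1+a2=6.606 < 9.388 ≤ a1+…+a3=9.594 → R3 fires; P=7 C=6 E=6 S=7
Draw 5: a1=2.196, a2=5.292, a3=2.988, a4=3.038, a0=13.514; τ=−ln(0.2555)/13.514=0.101 → t=0.313; u2·a0=0.1144·13.514=1.546 ≤ a1=2.196 → R1 fires; P=7 C=7 E=8 S=7
Draw 6: a1=2.562, a2=7.056, a3=3.486, a4=3.038, a0=16.142; τ=−ln(0.5260)/16.142=0.040 → t=0.352; u2·a0=0.9072·16.142=14.644; a1+…+a3=13.104 < 14.644 ≤ a1+…+a4=16.142 → R4 fires; P=6 C=8 E=8 S=6
Draw 7: a1=2.928, a2=6.048, a3=3.984, a4=2.232, a0=15.192; τ=−ln(0.0398)/15.192=0.212 → t=0.565; u2·a0=0.1143·15.192=1.736 ≤ a1=2.928 → R1 fires; P=6 C=9 E=10 S=6
Draw 8: a1=3.294, a2=7.560, a3=4.482, a4=2.232, a0=17.568; τ=−ln(0.2973)/17.568=0.069 → t=0.634; u2·a0=0.1065·17.568=1.871 ≤ a1=3.294 → R1 fires; P=6 C=10 E=12 S=6
Draw 9: a1=3.660, a2=9.072, a3=4.980, a4=2.232, a0=19.944; τ=−ln(0.8834)/19.944=0.006 → t=0.640; u2·a0=0.4643·19.944=9.260; a1=3.660 < 9.260 ≤ a1+a2=12.732 → R2 fires; P=5 C=10 E=12 S=6
Draw 10: a1=3.660, a2=7.560, a3=4.980, a4=1.860, a0=18.060; τ=−ln(0.0973)/18.060=0.129 → t=0.769; u2·a0=0.8737·18.060=15.779; a1+a2=11.220 < 15.779 ≤ a1+…+a3=16.200 → R3 fires; P=5 C=10 E=13 S=6
Draw 11: a1=3.660, a2=8.190, a3=4.980, a4=1.860, a0=18.690; τ=−ln(0.2290)/18.690=0.079 → t=0.848 > T=0.79: stop.
At T=0.79: P=5 C=10 E=13 S=6; the largest is E.

Dominant species at T: E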